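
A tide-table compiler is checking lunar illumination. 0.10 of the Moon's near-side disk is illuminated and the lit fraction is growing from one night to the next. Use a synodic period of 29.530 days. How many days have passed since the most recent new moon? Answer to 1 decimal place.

3.0 days

Invert f = (1 − cos θ)/2 to get cos θ = 1 − 2(0.10) = 0.800, hence θ₀ = arccos 0.800 = 36.9°.
Before full moon the principal value applies: θ = 36.9°.
That fraction of the synodic month is 36.9/360 × 29.530 d ≈ 3.02 d.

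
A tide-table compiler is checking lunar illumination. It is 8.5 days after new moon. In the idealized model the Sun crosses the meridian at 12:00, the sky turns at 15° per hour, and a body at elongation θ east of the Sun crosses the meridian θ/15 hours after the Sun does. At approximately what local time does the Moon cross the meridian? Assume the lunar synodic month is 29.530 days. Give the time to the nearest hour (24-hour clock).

19:00

The Moon has covered 8.5/29.530 of its cycle, so θ ≈ 360° × 8.5/29.530 = 103.6°.
The Moon trails the Sun by θ/15 = 103.6/15 ≈ 6.91 hours.
12:00 + 6.91 h ≈ 18:54 → 19:00 to the nearest hour.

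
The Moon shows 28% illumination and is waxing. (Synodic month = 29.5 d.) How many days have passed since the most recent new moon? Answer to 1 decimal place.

5.2 days

Invert f = (1 − cos θ)/2 to get cos θ = 1 − 2(0.28) = 0.440, hence θ₀ = arccos 0.440 = 63.9°.
The Moon is waxing (0°–180°), so θ = 63.9° directly.
Age = 29.5 × 63.9°/360° ≈ 5.24 days.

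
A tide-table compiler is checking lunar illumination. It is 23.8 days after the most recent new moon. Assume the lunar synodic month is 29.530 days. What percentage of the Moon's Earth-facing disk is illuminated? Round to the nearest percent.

Elongation θ = 360° × 23.8/29.530 ≈ 290.1°.
Illuminated fraction = (1 − cos 290.1°)/2 = (1 − 0.344)/2 ≈ 0.328, so 33%.

33%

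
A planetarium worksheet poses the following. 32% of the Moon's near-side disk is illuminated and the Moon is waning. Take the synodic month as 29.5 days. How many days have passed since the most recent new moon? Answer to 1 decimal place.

23.9 days

From f = (1 − cos θ)/2: cos θ = 1 − 2×0.32 = 0.360; arccos → 68.9°.
Waning ⇒ past full, so θ = 360° − 68.9° = 291.1°.
That fraction of the synodic month is 291.1/360 × 29.5 d ≈ 23.85 d.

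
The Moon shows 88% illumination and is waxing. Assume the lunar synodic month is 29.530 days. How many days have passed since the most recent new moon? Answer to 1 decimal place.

11.4 days

From f = (1 − cos θ)/2: cos θ = 1 − 2×0.88 = -0.760; arccos → 139.5°.
Waxing ⇒ before full, so θ = 139.5°.
That fraction of the synodic month is 139.5/360 × 29.530 d ≈ 11.44 d.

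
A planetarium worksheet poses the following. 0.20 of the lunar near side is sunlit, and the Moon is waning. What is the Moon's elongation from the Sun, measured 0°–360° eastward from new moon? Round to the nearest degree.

From f = (1 − cos θ)/2: cos θ = 1 − 2×0.20 = 0.600; arccos → 53.1°.
A waning Moon lies in 180°–360°, so θ = 360° − 53.1° = 306.9°.

307°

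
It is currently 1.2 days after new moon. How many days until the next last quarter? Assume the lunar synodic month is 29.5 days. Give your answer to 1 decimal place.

20.9 days

Last quarter is 0.75 of the way through the cycle: age 0.75 × 29.5 = 22.125 d.
That is 22.125 − 1.2 = 20.925 days ahead.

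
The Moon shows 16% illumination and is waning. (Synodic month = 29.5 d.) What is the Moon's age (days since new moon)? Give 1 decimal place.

25.6 days

cos θ = 1 − 2f = 0.680, giving a principal value of 47.2°.
A waning Moon lies in 180°–360°, so θ = 360° − 47.2° = 312.8°.
Age = 29.5 × 312.8°/360° ≈ 25.64 days.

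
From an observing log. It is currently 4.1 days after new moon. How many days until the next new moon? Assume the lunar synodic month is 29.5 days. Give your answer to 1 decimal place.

25.4 days

One full lunation from the last new moon is 29.5 d; remaining = 29.5 − 4.1 = 25.400 d.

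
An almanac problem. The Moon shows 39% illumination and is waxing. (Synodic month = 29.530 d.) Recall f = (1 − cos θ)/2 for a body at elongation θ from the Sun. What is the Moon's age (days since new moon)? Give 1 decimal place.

From f = (1 − cos θ)/2: cos θ = 1 − 2×0.39 = 0.220; arccos → 77.3°.
Before full moon the principal value applies: θ = 77.3°.
Age = 29.530 × 77.3°/360° ≈ 6.34 days.

6.3 days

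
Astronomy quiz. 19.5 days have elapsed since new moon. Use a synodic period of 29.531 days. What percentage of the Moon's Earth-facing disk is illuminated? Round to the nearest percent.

Phase angle: θ = 360°·(19.5 d)/(29.531 d) = 237.7°.
With cos θ = (-0.534), the lit fraction is (1 − (-0.534))/2 ≈ 0.767, so 77%.

77%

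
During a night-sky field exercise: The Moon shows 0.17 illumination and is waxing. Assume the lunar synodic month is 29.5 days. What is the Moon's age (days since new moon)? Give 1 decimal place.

From f = (1 − cos θ)/2: cos θ = 1 − 2×0.17 = 0.660; arccos → 48.7°.
The Moon is waxing (0°–180°), so θ = 48.7° directly.
That fraction of the synodic month is 48.7/360 × 29.5 d ≈ 3.99 d.

4.0 days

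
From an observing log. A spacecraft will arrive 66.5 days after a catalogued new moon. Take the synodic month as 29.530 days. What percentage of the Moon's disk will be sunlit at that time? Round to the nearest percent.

51%

Reduce mod P: 66.5 − 2×29.530 = 7.44 d into the current lunation.
Phase angle: θ = 360°·(7.44 d)/(29.530 d) = 90.7°.
Illuminated fraction = (1 − cos 90.7°)/2 = (1 − (-0.012))/2 ≈ 0.506, so 51%.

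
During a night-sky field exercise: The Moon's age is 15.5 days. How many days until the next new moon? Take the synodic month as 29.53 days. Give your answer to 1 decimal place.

14.0 days

One full lunation from the last new moon is 29.53 d; remaining = 29.53 − 15.5 = 14.030 d.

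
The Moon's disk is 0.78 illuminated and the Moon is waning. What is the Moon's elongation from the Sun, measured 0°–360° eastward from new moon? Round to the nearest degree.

236°

Invert f = (1 − cos θ)/2 to get cos θ = 1 − 2(0.78) = -0.560, hence θ₀ = arccos -0.560 = 124.1°.
A waning Moon lies in 180°–360°, so θ = 360° − 124.1° = 235.9°.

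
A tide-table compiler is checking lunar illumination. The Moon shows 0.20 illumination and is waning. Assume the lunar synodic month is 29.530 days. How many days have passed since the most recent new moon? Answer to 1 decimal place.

From f = (1 − cos θ)/2: cos θ = 1 − 2×0.20 = 0.600; arccos → 53.1°.
Since the Moon is past full (waning), take the reflex angle: θ = 360° − 53.1° = 306.9°.
That fraction of the synodic month is 306.9/360 × 29.530 d ≈ 25.17 d.

25.2 days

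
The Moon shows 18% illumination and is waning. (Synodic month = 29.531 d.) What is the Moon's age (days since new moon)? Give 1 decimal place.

From f = (1 − cos θ)/2: cos θ = 1 − 2×0.18 = 0.640; arccos → 50.2°.
Since the Moon is past full (waning), take the reflex angle: θ = 360° − 50.2° = 309.8°.
At 360°/29.531 d per day, 309.8° corresponds to 25.41 days.

25.4 days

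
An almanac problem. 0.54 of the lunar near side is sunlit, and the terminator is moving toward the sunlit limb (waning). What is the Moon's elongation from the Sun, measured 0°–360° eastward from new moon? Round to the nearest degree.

265°

Invert f = (1 − cos θ)/2 to get cos θ = 1 − 2(0.54) = -0.080, hence θ₀ = arccos -0.080 = 94.6°.
Waning ⇒ past full, so θ = 360° − 94.6° = 265.4°.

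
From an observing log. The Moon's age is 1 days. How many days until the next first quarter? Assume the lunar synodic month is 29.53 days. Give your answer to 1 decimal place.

First quarter occurs at elongation 90°, i.e. at age 29.53 × 90/360 = 7.383 d.
That is 7.383 − 1 = 6.383 days ahead.

6.4 days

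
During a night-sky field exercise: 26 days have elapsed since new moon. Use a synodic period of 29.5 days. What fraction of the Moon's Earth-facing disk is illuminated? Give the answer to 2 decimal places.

0.13

Phase angle: θ = 360°·(26 d)/(29.5 d) = 317.3°.
Illuminated fraction = (1 − cos 317.3°)/2 = (1 − 0.735)/2 ≈ 0.133.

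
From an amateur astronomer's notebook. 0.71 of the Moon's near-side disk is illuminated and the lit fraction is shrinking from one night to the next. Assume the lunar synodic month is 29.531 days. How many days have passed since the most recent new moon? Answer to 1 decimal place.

From f = (1 − cos θ)/2: cos θ = 1 − 2×0.71 = -0.420; arccos → 114.8°.
Waning ⇒ past full, so θ = 360° − 114.8° = 245.2°.
Age = 29.531 × 245.2°/360° ≈ 20.11 days.

20.1 days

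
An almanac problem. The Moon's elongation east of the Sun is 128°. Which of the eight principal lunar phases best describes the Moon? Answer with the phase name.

128° lies in the waxing gibbous sector of the 8-phase cycle.

waxing gibbous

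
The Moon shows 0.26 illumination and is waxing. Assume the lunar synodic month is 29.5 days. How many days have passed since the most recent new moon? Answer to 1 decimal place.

From f = (1 − cos θ)/2: cos θ = 1 − 2×0.26 = 0.480; arccos → 61.3°.
Before full moon the principal value applies: θ = 61.3°.
That fraction of the synodic month is 61.3/360 × 29.5 d ≈ 5.02 d.

5.0 days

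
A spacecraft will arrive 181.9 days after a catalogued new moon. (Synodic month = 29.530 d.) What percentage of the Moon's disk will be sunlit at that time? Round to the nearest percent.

Reduce mod P: 181.9 − 6×29.530 = 4.72 d into the current lunation.
Phase angle: θ = 360°·(4.72 d)/(29.530 d) = 57.5°.
Illuminated fraction = (1 − cos 57.5°)/2 = (1 − 0.537)/2 ≈ 0.232, so 23%.

23%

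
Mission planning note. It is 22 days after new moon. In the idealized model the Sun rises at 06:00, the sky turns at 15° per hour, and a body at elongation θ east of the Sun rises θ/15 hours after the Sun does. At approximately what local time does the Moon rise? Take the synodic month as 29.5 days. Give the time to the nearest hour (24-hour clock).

00:00

The Moon has covered 22/29.5 of its cycle, so θ ≈ 360° × 22/29.5 = 268.5°.
At 15° of sky rotation per hour, 268.5° corresponds to a 17.90 h lag.
06:00 + 17.90 h ≈ 23:54 → 00:00 to the nearest hour.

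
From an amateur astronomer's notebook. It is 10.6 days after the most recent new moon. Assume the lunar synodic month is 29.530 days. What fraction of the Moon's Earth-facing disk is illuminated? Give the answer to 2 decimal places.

0.82

The Moon has covered 10.6/29.530 of its cycle, so θ ≈ 360° × 10.6/29.530 = 129.2°.
Illuminated fraction = (1 − cos 129.2°)/2 = (1 − (-0.632))/2 ≈ 0.816.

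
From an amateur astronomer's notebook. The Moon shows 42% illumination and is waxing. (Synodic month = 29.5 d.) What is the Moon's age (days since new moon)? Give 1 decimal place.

From f = (1 − cos θ)/2: cos θ = 1 − 2×0.42 = 0.160; arccos → 80.8°.
Waxing ⇒ before full, so θ = 80.8°.
At 360°/29.5 d per day, 80.8° corresponds to 6.62 days.

6.6 days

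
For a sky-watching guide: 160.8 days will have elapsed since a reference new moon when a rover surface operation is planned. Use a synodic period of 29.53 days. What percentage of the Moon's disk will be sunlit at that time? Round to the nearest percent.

160.8 d spans 5 complete synodic months (5 × 29.53 = 147.65 d) plus 13.15 d.
Elongation θ = 360° × 13.15/29.53 ≈ 160.3°.
cos 160.3° = (-0.942), so f = (1 − (-0.942))/2 = 0.971, so 97%.

97%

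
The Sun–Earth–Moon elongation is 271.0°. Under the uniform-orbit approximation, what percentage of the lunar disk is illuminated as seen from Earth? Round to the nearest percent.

49%

f = (1 − cos 271.0°)/2 = (1 − 0.017)/2 ≈ 0.491, i.e. 49%.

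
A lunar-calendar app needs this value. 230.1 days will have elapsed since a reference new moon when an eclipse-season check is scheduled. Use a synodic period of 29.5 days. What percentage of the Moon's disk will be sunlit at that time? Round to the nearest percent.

Reduce mod P: 230.1 − 7×29.5 = 23.60 d into the current lunation.
Phase angle: θ = 360°·(23.60 d)/(29.5 d) = 288.0°.
Illuminated fraction = (1 − cos 288.0°)/2 = (1 − 0.309)/2 ≈ 0.345, so 35%.

35%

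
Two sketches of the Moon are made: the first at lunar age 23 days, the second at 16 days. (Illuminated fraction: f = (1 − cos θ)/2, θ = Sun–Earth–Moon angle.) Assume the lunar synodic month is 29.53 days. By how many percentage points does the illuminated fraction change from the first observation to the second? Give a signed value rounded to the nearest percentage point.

+57 percentage points

θ₁ = 360° × 23/29.53 = 280.4°, f₁ = (1 − cos θ₁)/2 = 0.410.
θ₂ = 360° × 16/29.53 = 195.1°, f₂ = (1 − cos θ₂)/2 = 0.983.
Change = f₂ − f₁ = +0.573 → +57 percentage points.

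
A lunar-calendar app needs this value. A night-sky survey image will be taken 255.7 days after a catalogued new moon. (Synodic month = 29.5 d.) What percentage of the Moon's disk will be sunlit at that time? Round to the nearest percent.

Reduce mod P: 255.7 − 8×29.5 = 19.70 d into the current lunation.
Phase angle: θ = 360°·(19.70 d)/(29.5 d) = 240.4°.
With cos θ = (-0.494), the lit fraction is (1 − (-0.494))/2 ≈ 0.747, so 75%.

75%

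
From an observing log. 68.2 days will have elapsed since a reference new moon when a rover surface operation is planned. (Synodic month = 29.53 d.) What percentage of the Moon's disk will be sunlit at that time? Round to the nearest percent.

68.2 d spans 2 complete synodic months (2 × 29.53 = 59.06 d) plus 9.14 d.
Phase angle: θ = 360°·(9.14 d)/(29.53 d) = 111.4°.
With cos θ = (-0.365), the lit fraction is (1 − (-0.365))/2 ≈ 0.683, so 68%.

68%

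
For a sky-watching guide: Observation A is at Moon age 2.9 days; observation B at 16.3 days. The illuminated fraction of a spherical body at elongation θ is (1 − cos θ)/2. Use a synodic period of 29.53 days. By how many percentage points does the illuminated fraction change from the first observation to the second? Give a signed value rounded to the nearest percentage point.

First observation: θ = 360°·2.9/29.53 = 35.4°, so f = 0.092.
Second observation: θ = 198.7°, f = 0.974.
Δf = 0.974 − 0.092 = +0.881, i.e. +88 pp.

+88 percentage points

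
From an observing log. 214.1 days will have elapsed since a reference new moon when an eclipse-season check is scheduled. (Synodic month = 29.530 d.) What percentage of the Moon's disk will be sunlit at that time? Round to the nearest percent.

50%

214.1/29.530 = 7.250 lunations, so 7 complete cycles and 7.39 d into the next.
Elongation θ = 360° × 7.39/29.530 ≈ 90.1°.
cos 90.1° = (-0.002), so f = (1 − (-0.002))/2 = 0.501, so 50%.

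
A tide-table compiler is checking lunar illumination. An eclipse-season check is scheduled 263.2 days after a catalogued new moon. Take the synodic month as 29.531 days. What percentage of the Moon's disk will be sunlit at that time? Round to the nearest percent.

263.2/29.531 = 8.913 lunations, so 8 complete cycles and 26.95 d into the next.
The Moon has covered 26.95/29.531 of its cycle, so θ ≈ 360° × 26.95/29.531 = 328.6°.
Illuminated fraction = (1 − cos 328.6°)/2 = (1 − 0.853)/2 ≈ 0.073, so 7%.

7%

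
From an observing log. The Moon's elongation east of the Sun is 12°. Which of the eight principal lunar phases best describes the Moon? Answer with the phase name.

The new moon sector spans roughly -22°–22°; 12° falls inside it.

new moon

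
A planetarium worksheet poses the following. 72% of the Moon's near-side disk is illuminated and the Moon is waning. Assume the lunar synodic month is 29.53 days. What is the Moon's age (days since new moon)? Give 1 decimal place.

Invert f = (1 − cos θ)/2 to get cos θ = 1 − 2(0.72) = -0.440, hence θ₀ = arccos -0.440 = 116.1°.
Since the Moon is past full (waning), take the reflex angle: θ = 360° − 116.1° = 243.9°.
That fraction of the synodic month is 243.9/360 × 29.53 d ≈ 20.01 d.

20.0 days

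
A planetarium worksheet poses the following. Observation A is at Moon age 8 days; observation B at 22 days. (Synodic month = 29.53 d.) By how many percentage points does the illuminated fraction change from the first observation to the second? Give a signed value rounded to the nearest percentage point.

θ₁ = 360° × 8/29.53 = 97.5°, f₁ = (1 − cos θ₁)/2 = 0.566.
θ₂ = 360° × 22/29.53 = 268.2°, f₂ = (1 − cos θ₂)/2 = 0.516.
Change = f₂ − f₁ = -0.050 → -5 percentage points.

-5 pp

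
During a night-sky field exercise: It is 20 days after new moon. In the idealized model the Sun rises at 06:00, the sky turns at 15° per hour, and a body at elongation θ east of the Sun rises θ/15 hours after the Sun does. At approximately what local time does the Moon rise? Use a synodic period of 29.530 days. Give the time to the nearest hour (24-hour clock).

Elongation θ = 360° × 20/29.530 ≈ 243.8°.
The Moon trails the Sun by θ/15 = 243.8/15 ≈ 16.25 hours.
06:00 + 16.25 h ≈ 22:15 → 22:00 to the nearest hour.

22:00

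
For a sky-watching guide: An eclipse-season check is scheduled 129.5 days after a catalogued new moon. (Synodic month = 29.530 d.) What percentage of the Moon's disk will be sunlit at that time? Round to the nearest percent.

88%

129.5/29.530 = 4.385 lunations, so 4 complete cycles and 11.38 d into the next.
The Moon has covered 11.38/29.530 of its cycle, so θ ≈ 360° × 11.38/29.530 = 138.7°.
With cos θ = (-0.752), the lit fraction is (1 − (-0.752))/2 ≈ 0.876, so 88%.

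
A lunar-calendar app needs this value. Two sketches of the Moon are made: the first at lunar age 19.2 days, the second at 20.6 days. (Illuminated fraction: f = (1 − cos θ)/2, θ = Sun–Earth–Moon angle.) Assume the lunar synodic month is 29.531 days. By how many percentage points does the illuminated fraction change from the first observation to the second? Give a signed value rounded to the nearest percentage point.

-13 percentage points

First observation: θ = 360°·19.2/29.531 = 234.1°, so f = 0.793.
Second observation: θ = 251.1°, f = 0.662.
Δf = 0.662 − 0.793 = -0.132, i.e. -13 pp.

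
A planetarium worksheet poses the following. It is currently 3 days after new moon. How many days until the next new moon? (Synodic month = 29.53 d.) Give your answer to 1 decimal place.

One full lunation from the last new moon is 29.53 d; remaining = 29.53 − 3 = 26.530 d.

26.5 days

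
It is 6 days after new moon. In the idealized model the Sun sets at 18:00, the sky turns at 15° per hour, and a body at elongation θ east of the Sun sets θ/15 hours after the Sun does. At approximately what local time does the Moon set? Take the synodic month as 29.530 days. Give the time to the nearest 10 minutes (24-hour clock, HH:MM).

Phase angle: θ = 360°·(6 d)/(29.530 d) = 73.1°.
Delay after the Sun = 73.1° / (15°/h) ≈ 4.88 h.
18:00 + 4.876 h ≈ 22:53 → 22:50 to the nearest ten minutes.

22:50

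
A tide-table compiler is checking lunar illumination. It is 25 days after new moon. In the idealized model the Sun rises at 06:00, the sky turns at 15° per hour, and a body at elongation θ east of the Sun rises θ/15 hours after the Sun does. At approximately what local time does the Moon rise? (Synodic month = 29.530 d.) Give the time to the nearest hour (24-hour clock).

Phase angle: θ = 360°·(25 d)/(29.530 d) = 304.8°.
At 15° of sky rotation per hour, 304.8° corresponds to a 20.32 h lag.
06:00 + 20.32 h ≈ 02:19 → 02:00 to the nearest hour.

02:00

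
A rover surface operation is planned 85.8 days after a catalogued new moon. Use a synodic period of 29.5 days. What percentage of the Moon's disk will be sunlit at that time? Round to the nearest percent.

8%

85.8 d spans 2 complete synodic months (2 × 29.5 = 59.00 d) plus 26.80 d.
Elongation θ = 360° × 26.80/29.5 ≈ 327.1°.
Illuminated fraction = (1 − cos 327.1°)/2 = (1 − 0.839)/2 ≈ 0.080, so 8%.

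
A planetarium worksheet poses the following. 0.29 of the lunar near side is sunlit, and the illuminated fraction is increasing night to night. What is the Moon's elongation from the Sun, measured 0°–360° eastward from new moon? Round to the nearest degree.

65°

From f = (1 − cos θ)/2: cos θ = 1 − 2×0.29 = 0.420; arccos → 65.2°.
Before full moon the principal value applies: θ = 65.2°.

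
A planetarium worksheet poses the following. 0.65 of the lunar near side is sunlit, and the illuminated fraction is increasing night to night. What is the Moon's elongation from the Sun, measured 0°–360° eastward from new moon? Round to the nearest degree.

From f = (1 − cos θ)/2: cos θ = 1 − 2×0.65 = -0.300; arccos → 107.5°.
The Moon is waxing (0°–180°), so θ = 107.5° directly.

107°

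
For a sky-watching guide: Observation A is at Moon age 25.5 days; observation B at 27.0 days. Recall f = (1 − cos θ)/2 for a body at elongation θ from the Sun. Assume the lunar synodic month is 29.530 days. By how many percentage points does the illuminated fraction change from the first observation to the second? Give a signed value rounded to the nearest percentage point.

First observation: θ = 360°·25.5/29.530 = 310.9°, so f = 0.173.
Second observation: θ = 329.2°, f = 0.071.
Δf = 0.071 − 0.173 = -0.102, i.e. -10 pp.

-10 pp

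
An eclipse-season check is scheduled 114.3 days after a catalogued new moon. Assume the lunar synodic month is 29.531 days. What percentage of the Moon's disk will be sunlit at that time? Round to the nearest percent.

114.3/29.531 = 3.871 lunations, so 3 complete cycles and 25.71 d into the next.
Phase angle: θ = 360°·(25.71 d)/(29.531 d) = 313.4°.
cos 313.4° = 0.687, so f = (1 − 0.687)/2 = 0.157, so 16%.

16%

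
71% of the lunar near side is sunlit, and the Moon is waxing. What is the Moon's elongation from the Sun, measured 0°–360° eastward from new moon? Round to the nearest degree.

cos θ = 1 − 2f = -0.420, giving a principal value of 114.8°.
Before full moon the principal value applies: θ = 114.8°.

115°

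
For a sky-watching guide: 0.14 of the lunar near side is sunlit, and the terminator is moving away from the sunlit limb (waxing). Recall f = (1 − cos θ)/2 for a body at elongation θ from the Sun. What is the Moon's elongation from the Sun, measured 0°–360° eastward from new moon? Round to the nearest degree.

44°

cos θ = 1 − 2f = 0.720, giving a principal value of 43.9°.
Before full moon the principal value applies: θ = 43.9°.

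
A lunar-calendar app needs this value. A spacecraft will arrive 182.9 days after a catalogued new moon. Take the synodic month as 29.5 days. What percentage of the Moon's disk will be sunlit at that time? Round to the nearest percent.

182.9 d spans 6 complete synodic months (6 × 29.5 = 177.00 d) plus 5.90 d.
Elongation θ = 360° × 5.90/29.5 ≈ 72.0°.
Illuminated fraction = (1 − cos 72.0°)/2 = (1 − 0.309)/2 ≈ 0.345, so 35%.

35%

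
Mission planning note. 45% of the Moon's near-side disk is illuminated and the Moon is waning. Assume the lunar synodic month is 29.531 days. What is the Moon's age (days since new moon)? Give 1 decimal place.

From f = (1 − cos θ)/2: cos θ = 1 − 2×0.45 = 0.100; arccos → 84.3°.
A waning Moon lies in 180°–360°, so θ = 360° − 84.3° = 275.7°.
Age = 29.531 × 275.7°/360° ≈ 22.62 days.

22.6 days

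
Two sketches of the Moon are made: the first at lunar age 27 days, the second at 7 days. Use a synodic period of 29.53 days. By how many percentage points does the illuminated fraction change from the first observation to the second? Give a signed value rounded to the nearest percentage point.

First observation: θ = 360°·27/29.53 = 329.2°, so f = 0.071.
Second observation: θ = 85.3°, f = 0.459.
Δf = 0.459 − 0.071 = +0.389, i.e. +39 pp.

+39 pp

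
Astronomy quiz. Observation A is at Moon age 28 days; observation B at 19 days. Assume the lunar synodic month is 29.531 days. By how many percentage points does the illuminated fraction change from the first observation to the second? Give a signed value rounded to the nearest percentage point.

+78 pp

θ₁ = 360° × 28/29.531 = 341.3°, f₁ = (1 − cos θ₁)/2 = 0.026.
θ₂ = 360° × 19/29.531 = 231.6°, f₂ = (1 − cos θ₂)/2 = 0.810.
Change = f₂ − f₁ = +0.784 → +78 percentage points.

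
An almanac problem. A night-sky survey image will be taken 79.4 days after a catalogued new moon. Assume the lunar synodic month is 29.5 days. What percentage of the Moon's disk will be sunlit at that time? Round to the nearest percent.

79.4/29.5 = 2.692 lunations, so 2 complete cycles and 20.40 d into the next.
Elongation θ = 360° × 20.40/29.5 ≈ 248.9°.
cos 248.9° = (-0.359), so f = (1 − (-0.359))/2 = 0.680, so 68%.

68%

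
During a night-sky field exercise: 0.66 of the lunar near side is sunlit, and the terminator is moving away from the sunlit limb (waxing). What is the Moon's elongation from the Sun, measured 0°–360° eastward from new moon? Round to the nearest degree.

109°

From f = (1 − cos θ)/2: cos θ = 1 − 2×0.66 = -0.320; arccos → 108.7°.
Before full moon the principal value applies: θ = 108.7°.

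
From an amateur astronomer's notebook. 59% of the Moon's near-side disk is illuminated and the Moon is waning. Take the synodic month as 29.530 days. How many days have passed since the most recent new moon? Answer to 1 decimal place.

cos θ = 1 − 2f = -0.180, giving a principal value of 100.4°.
Since the Moon is past full (waning), take the reflex angle: θ = 360° − 100.4° = 259.6°.
At 360°/29.530 d per day, 259.6° corresponds to 21.30 days.

21.3 days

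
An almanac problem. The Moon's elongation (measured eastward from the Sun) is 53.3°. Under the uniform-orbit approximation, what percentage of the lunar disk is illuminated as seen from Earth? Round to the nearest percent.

20%

cos 53.3° = 0.598, so f = (1 − 0.598)/2 = 0.201, i.e. 20%.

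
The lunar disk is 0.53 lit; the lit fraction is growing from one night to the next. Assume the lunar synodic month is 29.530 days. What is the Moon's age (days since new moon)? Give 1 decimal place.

cos θ = 1 − 2f = -0.060, giving a principal value of 93.4°.
Before full moon the principal value applies: θ = 93.4°.
Age = 29.530 × 93.4°/360° ≈ 7.66 days.

7.7 days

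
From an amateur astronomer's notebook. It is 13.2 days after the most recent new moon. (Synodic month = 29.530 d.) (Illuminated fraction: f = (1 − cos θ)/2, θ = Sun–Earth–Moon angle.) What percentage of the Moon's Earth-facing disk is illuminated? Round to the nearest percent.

97%

The Moon has covered 13.2/29.530 of its cycle, so θ ≈ 360° × 13.2/29.530 = 160.9°.
cos 160.9° = (-0.945), so f = (1 − (-0.945))/2 = 0.973, so 97%.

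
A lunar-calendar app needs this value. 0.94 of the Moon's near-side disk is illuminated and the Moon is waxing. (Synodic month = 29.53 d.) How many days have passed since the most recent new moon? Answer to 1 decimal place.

12.4 days

From f = (1 − cos θ)/2: cos θ = 1 − 2×0.94 = -0.880; arccos → 151.6°.
Before full moon the principal value applies: θ = 151.6°.
Age = 29.53 × 151.6°/360° ≈ 12.44 days.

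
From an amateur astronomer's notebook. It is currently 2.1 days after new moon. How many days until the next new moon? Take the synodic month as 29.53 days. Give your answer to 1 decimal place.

27.4 days

One full lunation from the last new moon is 29.53 d; remaining = 29.53 − 2.1 = 27.430 d.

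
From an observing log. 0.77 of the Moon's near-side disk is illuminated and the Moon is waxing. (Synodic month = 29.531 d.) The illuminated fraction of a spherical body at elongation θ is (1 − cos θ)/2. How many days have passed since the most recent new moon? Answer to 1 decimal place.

10.1 days

From f = (1 − cos θ)/2: cos θ = 1 − 2×0.77 = -0.540; arccos → 122.7°.
The Moon is waxing (0°–180°), so θ = 122.7° directly.
At 360°/29.531 d per day, 122.7° corresponds to 10.06 days.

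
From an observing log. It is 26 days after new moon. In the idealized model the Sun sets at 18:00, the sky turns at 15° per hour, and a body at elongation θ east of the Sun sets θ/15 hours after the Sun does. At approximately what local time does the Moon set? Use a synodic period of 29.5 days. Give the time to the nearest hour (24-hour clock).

15:00

Elongation θ = 360° × 26/29.5 ≈ 317.3°.
At 15° of sky rotation per hour, 317.3° corresponds to a 21.15 h lag.
18:00 + 21.15 h ≈ 15:09 → 15:00 to the nearest hour.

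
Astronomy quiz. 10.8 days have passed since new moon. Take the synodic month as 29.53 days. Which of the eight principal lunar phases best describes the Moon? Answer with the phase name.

θ ≈ 360° × 10.8/29.53 = 132°, which falls in the waxing gibbous sector.

waxing gibbous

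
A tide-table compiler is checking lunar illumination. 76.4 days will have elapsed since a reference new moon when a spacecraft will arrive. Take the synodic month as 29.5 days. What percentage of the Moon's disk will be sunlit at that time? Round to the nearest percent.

92%

76.4 d spans 2 complete synodic months (2 × 29.5 = 59.00 d) plus 17.40 d.
Elongation θ = 360° × 17.40/29.5 ≈ 212.3°.
With cos θ = (-0.845), the lit fraction is (1 − (-0.845))/2 ≈ 0.922, so 92%.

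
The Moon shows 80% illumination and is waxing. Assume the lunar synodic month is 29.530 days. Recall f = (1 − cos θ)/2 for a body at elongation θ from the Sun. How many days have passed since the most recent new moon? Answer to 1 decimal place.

10.4 days

From f = (1 − cos θ)/2: cos θ = 1 − 2×0.80 = -0.600; arccos → 126.9°.
Waxing ⇒ before full, so θ = 126.9°.
At 360°/29.530 d per day, 126.9° corresponds to 10.41 days.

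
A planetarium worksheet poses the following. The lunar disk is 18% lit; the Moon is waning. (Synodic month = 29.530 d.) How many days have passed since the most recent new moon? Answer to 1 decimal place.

25.4 days

From f = (1 − cos θ)/2: cos θ = 1 − 2×0.18 = 0.640; arccos → 50.2°.
A waning Moon lies in 180°–360°, so θ = 360° − 50.2° = 309.8°.
Age = 29.530 × 309.8°/360° ≈ 25.41 days.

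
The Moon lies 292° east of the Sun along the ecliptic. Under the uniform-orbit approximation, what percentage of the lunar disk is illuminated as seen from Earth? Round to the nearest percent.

31%

Half-versine of 292°: (1 − 0.375)/2 = 0.313, i.e. 31%.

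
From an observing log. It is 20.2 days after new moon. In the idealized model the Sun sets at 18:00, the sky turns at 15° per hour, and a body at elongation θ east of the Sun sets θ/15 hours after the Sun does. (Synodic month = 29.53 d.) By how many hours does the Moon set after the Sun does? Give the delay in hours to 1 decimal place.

Phase angle: θ = 360°·(20.2 d)/(29.53 d) = 246.3°.
The Moon trails the Sun by θ/15 = 246.3/15 ≈ 16.42 hours.
So the Moon sets 16.42 h after the Sun.

16.4 h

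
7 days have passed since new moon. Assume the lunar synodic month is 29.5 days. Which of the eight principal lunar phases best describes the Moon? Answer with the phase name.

θ ≈ 360° × 7/29.5 = 85°, which falls in the first quarter sector.

first quarter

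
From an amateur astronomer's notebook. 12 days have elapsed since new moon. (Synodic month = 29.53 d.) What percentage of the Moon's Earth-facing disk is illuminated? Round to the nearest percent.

92%

Elongation θ = 360° × 12/29.53 ≈ 146.3°.
With cos θ = (-0.832), the lit fraction is (1 − (-0.832))/2 ≈ 0.916, so 92%.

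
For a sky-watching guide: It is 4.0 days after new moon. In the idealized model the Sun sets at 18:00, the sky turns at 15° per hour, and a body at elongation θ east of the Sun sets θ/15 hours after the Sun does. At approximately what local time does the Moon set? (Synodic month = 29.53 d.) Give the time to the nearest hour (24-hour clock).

The Moon has covered 4.0/29.53 of its cycle, so θ ≈ 360° × 4.0/29.53 = 48.8°.
Delay after the Sun = 48.8° / (15°/h) ≈ 3.25 h.
18:00 + 3.25 h ≈ 21:15 → 21:00 to the nearest hour.

21:00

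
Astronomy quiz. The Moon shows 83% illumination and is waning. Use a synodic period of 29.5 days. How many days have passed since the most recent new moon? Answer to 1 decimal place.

18.7 days

cos θ = 1 − 2f = -0.660, giving a principal value of 131.3°.
Since the Moon is past full (waning), take the reflex angle: θ = 360° − 131.3° = 228.7°.
That fraction of the synodic month is 228.7/360 × 29.5 d ≈ 18.74 d.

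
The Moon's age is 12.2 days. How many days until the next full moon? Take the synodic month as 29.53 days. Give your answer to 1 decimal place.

Full moon is 0.5 of the way through the cycle: age 0.5 × 29.53 = 14.765 d.
That is 14.765 − 12.2 = 2.565 days ahead.

2.6 days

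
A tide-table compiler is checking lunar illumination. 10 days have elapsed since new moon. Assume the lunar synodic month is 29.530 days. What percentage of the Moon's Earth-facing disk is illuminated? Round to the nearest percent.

76%

Elongation θ = 360° × 10/29.530 ≈ 121.9°.
With cos θ = (-0.529), the lit fraction is (1 − (-0.529))/2 ≈ 0.764, so 76%.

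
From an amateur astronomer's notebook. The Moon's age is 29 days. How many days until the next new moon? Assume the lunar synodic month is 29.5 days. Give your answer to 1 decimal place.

The next new moon completes the synodic month: 29.5 − 29 = 0.500 days.

0.5 days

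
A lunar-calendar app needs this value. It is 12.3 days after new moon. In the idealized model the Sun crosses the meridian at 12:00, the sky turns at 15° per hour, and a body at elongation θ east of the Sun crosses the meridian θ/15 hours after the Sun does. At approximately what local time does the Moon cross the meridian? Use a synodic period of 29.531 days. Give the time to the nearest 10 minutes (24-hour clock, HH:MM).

22:00

The Moon has covered 12.3/29.531 of its cycle, so θ ≈ 360° × 12.3/29.531 = 149.9°.
The Moon trails the Sun by θ/15 = 149.9/15 ≈ 10.00 hours.
12:00 + 9.996 h ≈ 22:00 → 22:00 to the nearest ten minutes.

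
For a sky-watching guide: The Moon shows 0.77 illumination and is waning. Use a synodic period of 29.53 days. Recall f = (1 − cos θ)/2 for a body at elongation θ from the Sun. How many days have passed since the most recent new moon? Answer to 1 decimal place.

Invert f = (1 − cos θ)/2 to get cos θ = 1 − 2(0.77) = -0.540, hence θ₀ = arccos -0.540 = 122.7°.
A waning Moon lies in 180°–360°, so θ = 360° − 122.7° = 237.3°.
That fraction of the synodic month is 237.3/360 × 29.53 d ≈ 19.47 d.

19.5 days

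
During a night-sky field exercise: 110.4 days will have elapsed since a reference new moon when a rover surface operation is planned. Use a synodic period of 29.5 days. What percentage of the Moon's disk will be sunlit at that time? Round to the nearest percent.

52%

110.4 d spans 3 complete synodic months (3 × 29.5 = 88.50 d) plus 21.90 d.
Phase angle: θ = 360°·(21.90 d)/(29.5 d) = 267.3°.
With cos θ = (-0.048), the lit fraction is (1 − (-0.048))/2 ≈ 0.524, so 52%.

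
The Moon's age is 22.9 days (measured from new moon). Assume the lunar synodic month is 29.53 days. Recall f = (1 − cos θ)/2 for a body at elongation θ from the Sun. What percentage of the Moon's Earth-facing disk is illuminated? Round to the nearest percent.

Phase angle: θ = 360°·(22.9 d)/(29.53 d) = 279.2°.
cos 279.2° = 0.159, so f = (1 − 0.159)/2 = 0.420, so 42%.

42%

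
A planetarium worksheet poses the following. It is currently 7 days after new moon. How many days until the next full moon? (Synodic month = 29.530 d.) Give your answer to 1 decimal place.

7.8 days

Full moon occurs at elongation 180°, i.e. at age 29.530 × 180/360 = 14.765 d.
So 7.765 days remain (14.765 − 7).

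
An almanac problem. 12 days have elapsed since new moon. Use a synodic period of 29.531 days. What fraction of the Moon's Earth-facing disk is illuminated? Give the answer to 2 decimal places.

0.92

The Moon has covered 12/29.531 of its cycle, so θ ≈ 360° × 12/29.531 = 146.3°.
Illuminated fraction = (1 − cos 146.3°)/2 = (1 − (-0.832))/2 ≈ 0.916.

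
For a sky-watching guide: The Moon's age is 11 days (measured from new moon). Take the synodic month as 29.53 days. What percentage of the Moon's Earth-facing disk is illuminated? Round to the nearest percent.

The Moon has covered 11/29.53 of its cycle, so θ ≈ 360° × 11/29.53 = 134.1°.
cos 134.1° = (-0.696), so f = (1 − (-0.696))/2 = 0.848, so 85%.

85%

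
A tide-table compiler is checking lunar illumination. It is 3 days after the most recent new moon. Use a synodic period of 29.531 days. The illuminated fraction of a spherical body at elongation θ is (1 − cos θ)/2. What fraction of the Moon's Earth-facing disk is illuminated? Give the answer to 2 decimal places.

Elongation θ = 360° × 3/29.531 ≈ 36.6°.
Illuminated fraction = (1 − cos 36.6°)/2 = (1 − 0.803)/2 ≈ 0.098.

0.10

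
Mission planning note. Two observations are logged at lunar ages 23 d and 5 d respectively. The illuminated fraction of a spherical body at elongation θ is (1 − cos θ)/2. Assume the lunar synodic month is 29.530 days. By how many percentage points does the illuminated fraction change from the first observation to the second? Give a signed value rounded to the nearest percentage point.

First observation: θ = 360°·23/29.530 = 280.4°, so f = 0.410.
Second observation: θ = 61.0°, f = 0.257.
Δf = 0.257 − 0.410 = -0.153, i.e. -15 pp.

-15 percentage points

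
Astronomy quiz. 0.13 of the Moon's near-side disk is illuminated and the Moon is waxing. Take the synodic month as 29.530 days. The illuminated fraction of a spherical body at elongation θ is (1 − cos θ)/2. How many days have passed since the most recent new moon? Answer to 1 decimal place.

3.5 days

cos θ = 1 − 2f = 0.740, giving a principal value of 42.3°.
The Moon is waxing (0°–180°), so θ = 42.3° directly.
That fraction of the synodic month is 42.3/360 × 29.530 d ≈ 3.47 d.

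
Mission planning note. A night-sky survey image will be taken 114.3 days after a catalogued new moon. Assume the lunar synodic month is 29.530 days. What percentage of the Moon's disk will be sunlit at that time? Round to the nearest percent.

114.3/29.530 = 3.871 lunations, so 3 complete cycles and 25.71 d into the next.
The Moon has covered 25.71/29.530 of its cycle, so θ ≈ 360° × 25.71/29.530 = 313.4°.
cos 313.4° = 0.687, so f = (1 − 0.687)/2 = 0.156, so 16%.

16%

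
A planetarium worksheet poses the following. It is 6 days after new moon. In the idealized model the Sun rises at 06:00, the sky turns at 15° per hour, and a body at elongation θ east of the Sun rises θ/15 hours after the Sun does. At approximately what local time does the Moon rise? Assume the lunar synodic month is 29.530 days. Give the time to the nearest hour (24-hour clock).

Phase angle: θ = 360°·(6 d)/(29.530 d) = 73.1°.
The Moon trails the Sun by θ/15 = 73.1/15 ≈ 4.88 hours.
06:00 + 4.88 h ≈ 10:53 → 11:00 to the nearest hour.

11:00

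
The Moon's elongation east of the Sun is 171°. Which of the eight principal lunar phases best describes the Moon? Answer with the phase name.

full moon

The full moon sector spans roughly 158°–202°; 171° falls inside it.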